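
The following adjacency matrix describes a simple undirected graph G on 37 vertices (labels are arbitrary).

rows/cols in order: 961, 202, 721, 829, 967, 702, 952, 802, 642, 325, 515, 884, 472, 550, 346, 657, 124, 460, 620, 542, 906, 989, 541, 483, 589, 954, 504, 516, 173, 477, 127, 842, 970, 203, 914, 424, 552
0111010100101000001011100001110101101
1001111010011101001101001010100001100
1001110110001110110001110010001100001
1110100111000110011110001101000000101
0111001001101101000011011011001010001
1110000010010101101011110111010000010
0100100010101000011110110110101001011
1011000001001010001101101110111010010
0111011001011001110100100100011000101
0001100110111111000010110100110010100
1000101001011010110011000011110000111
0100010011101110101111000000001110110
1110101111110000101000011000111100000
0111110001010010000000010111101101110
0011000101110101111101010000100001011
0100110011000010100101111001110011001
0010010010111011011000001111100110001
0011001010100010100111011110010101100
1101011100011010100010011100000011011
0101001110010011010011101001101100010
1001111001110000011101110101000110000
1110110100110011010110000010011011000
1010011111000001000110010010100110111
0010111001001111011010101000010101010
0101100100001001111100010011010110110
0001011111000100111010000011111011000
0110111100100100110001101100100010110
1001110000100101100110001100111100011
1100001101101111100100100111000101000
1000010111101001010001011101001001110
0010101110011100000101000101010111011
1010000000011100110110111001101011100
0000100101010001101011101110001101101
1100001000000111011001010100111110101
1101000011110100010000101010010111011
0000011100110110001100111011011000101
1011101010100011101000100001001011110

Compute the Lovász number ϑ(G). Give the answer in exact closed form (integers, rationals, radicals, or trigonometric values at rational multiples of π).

sqrt(37)

N(515) = {961, 967, 952, 325, 884, 472, 346, 124, 460, 906, 989, 504, 516, 173, 477, 914, 424, 552}, |N(515)| = 18.
N(460) = {721, 829, 952, 642, 515, 346, 124, 542, 906, 989, 483, 589, 954, 504, 477, 842, 203, 914}, |N(460)| = 18.
deg(472) = 18; N(472) = {961, 202, 721, 967, 952, 802, 642, 325, 515, 884, 124, 620, 483, 589, 173, 477, 127, 842}.
deg(516) = 18; N(516) = {961, 829, 967, 702, 515, 550, 657, 124, 542, 906, 589, 954, 173, 477, 127, 842, 424, 552}.
G on 37 vertices is 18-regular; Paley(37): SR with (k,λ,μ)=(18,8,9).
spec(A) ≈ [18.0, 2.541, -3.541] (distinct, 3 d.p.).
Lovász (edge-transitive): ϑ = −37·(-sqrt(37)/2 - 1/2)/((18)−(-sqrt(37)/2 - 1/2)) = sqrt(37).
ϑ(G) ≈ 6.08276.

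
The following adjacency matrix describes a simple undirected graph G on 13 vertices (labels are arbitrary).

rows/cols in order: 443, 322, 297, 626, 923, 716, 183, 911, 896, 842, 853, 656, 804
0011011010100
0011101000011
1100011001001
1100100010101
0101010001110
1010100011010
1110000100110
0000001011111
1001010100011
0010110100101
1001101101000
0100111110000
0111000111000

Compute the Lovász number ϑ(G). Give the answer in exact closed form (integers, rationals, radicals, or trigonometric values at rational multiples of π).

N(626) = {443, 322, 923, 896, 853, 804}, |N(626)| = 6.
Vertex 656 has 6 neighbors: 322, 923, 716, 183, 911, 896.
Vertex 183 has 6 neighbors: 443, 322, 297, 911, 853, 656.
N(716) = {443, 297, 923, 896, 842, 656}, |N(716)| = 6.
G on 13 vertices is 6-regular; Paley(13): SR with (k,λ,μ)=(6,2,3).
Distinct eigenvalues (to 4 d.p.): [6.0, 1.3028, -2.3028].
With N=13: ϑ(G) = 13·(-(-sqrt(13)/2 - 1/2))/(6−(-sqrt(13)/2 - 1/2)) = sqrt(13).
ϑ(G) ≈ 3.60555.

sqrt(13)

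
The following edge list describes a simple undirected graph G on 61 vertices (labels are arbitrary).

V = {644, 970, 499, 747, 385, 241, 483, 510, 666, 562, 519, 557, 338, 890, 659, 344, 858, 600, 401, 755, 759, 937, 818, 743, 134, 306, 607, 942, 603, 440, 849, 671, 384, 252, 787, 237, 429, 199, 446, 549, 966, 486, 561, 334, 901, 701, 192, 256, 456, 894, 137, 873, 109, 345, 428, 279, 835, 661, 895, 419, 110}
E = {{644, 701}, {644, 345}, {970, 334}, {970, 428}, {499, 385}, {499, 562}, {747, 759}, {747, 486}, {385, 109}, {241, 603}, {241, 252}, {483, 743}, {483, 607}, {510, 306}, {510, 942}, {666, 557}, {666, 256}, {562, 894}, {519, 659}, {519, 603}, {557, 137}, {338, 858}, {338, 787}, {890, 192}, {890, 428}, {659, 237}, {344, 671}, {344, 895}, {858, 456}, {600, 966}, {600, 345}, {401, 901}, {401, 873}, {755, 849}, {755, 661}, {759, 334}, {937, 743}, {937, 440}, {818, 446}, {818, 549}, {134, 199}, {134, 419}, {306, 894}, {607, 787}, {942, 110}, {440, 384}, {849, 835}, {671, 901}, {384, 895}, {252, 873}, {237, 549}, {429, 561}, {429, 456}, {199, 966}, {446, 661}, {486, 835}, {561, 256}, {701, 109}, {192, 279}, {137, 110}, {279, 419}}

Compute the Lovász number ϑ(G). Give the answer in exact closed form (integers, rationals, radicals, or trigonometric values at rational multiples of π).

61*cos(pi/61)/(cos(pi/61) + 1)

deg(110) = 2; N(110) = {942, 137}.
deg(894) = 2; N(894) = {562, 306}.
deg(818) = 2; N(818) = {446, 549}.
N(510) = {306, 942}, |N(510)| = 2.
G on 61 vertices is 2-regular; this is C_{61}, the 61-cycle.
spec(A) ≈ [2.0, 1.989, 1.958, 1.905, 1.833, 1.741, 1.63, 1.502, 1.359, 1.2, 1.03, 0.848, 0.657, 0.459, 0.257, 0.051, -0.154, -0.359, -0.559, -0.753, -0.94, -1.116, -1.281, -1.432, -1.568, -1.688, -1.789, -1.871, -1.934, -1.976, -1.997] (distinct, 3 d.p.).
With N=61: ϑ(G) = 61·(-(-1)*2*cos(pi/61))/(2−(-2*cos(pi/61))) = 61*cos(pi/61)/(cos(pi/61) + 1).
Numerically 30.479766.
30 ≤ 61*cos(pi/61)/(cos(pi/61) + 1) ≤ 31: both strict.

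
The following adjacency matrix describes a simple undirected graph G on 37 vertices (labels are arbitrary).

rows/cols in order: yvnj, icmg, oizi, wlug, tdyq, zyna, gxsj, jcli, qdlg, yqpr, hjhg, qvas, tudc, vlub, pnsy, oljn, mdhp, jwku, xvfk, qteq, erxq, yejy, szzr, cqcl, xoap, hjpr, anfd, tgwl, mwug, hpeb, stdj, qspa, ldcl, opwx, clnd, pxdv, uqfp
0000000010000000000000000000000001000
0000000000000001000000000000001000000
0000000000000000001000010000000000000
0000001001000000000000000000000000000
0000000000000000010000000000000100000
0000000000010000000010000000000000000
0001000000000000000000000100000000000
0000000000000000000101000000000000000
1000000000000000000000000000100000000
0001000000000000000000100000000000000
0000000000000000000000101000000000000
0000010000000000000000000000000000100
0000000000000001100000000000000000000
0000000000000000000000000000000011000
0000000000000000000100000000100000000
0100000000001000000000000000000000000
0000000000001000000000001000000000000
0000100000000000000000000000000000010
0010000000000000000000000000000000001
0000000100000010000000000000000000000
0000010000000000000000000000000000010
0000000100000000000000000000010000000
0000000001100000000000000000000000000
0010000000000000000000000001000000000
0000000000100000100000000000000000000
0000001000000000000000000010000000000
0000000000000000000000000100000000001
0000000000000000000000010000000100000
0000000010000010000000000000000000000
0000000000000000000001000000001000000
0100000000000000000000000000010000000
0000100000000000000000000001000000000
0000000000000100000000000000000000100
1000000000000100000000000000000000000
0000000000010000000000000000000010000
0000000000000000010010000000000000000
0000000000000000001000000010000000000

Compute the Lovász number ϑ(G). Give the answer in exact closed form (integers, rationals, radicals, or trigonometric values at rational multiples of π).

Vertex qdlg has 2 neighbors: yvnj, mwug.
N(zyna) = {qvas, erxq}, |N(zyna)| = 2.
Vertex tudc has 2 neighbors: oljn, mdhp.
N(pnsy) = {qteq, mwug}, |N(pnsy)| = 2.
2-regular, N=37; the odd cycle C_{37}.
A has 19 distinct eigenvalues ≈ [2.0, 1.971, 1.886, 1.746, 1.556, 1.321, 1.049, 0.746, 0.421, 0.085, -0.254, -0.586, -0.9, -1.189, -1.444, -1.657, -1.822, -1.935, -1.993].
With N=37: ϑ(G) = 37·(-(-1)*2*cos(pi/37))/(2−(-2*cos(pi/37))) = 37*cos(pi/37)/(cos(pi/37) + 1).
= 18.46661664… (decimal).
Sandwich: α(G)=18 ≤ ϑ(G)=37*cos(pi/37)/(cos(pi/37) + 1) ≤ χ(Ḡ)=19 (both strict).

37*cos(pi/37)/(cos(pi/37) + 1)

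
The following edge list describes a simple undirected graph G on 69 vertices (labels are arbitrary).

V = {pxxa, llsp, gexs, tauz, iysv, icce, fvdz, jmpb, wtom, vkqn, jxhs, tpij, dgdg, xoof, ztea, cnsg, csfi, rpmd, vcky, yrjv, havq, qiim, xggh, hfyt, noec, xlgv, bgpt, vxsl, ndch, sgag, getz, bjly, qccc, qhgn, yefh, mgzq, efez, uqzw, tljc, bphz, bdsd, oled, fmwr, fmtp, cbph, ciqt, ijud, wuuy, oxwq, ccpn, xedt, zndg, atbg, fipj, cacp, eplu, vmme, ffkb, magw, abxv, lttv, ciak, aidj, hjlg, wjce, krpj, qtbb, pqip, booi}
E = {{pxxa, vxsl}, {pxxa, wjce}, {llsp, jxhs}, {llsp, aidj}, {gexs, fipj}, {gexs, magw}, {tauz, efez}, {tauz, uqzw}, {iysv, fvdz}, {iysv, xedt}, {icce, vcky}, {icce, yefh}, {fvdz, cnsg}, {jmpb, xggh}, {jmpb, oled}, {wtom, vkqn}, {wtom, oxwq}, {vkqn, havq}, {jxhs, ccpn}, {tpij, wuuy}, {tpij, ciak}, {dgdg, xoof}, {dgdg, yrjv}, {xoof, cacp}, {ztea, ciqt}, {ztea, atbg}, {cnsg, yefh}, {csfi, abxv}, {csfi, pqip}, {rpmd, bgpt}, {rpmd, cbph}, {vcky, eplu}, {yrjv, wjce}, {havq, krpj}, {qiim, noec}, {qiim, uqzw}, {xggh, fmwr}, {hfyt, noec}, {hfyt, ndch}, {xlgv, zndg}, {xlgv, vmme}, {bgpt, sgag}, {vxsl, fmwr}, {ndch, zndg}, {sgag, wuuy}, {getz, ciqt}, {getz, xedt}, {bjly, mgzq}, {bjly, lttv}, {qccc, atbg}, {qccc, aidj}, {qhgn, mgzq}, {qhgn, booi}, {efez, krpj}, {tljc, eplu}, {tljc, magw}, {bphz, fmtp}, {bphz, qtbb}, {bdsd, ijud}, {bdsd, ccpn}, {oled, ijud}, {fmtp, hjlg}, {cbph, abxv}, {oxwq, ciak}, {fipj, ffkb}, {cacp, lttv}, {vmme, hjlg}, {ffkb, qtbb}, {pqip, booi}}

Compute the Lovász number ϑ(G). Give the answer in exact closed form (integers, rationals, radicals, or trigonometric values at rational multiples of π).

69*cos(pi/69)/(cos(pi/69) + 1)

deg(qiim) = 2; N(qiim) = {noec, uqzw}.
Vertex lttv has 2 neighbors: bjly, cacp.
deg(tpij) = 2; N(tpij) = {wuuy, ciak}.
Vertex vmme has 2 neighbors: xlgv, hjlg.
Regular of degree 2 on 69 vertices: this is C_{69}, the 69-cycle.
spec(A) ≈ [2.0, 1.991714, 1.966923, 1.925835, 1.868788, 1.796255, 1.708839, 1.607262, 1.492367, 1.365106, 1.226534, 1.077797, 0.92013, 0.754838, 0.583292, 0.406912, 0.22716, 0.045526, -0.136485, -0.317365, -0.495616, -0.669759, -0.838353, -1.0, -1.153361, -1.297164, -1.430219, -1.551423, -1.659771, -1.754365, -1.834423, -1.899279, -1.948398, -1.981372, -1.997927] (distinct, 6 d.p.).
With N=69: ϑ(G) = 69·(-(-1)*2*cos(pi/69))/(2−(-2*cos(pi/69))) = 69*cos(pi/69)/(cos(pi/69) + 1).
ϑ(G) ≈ 34.4821141.
Check 34 ≤ 69*cos(pi/69)/(cos(pi/69) + 1) ≤ 35: both strict.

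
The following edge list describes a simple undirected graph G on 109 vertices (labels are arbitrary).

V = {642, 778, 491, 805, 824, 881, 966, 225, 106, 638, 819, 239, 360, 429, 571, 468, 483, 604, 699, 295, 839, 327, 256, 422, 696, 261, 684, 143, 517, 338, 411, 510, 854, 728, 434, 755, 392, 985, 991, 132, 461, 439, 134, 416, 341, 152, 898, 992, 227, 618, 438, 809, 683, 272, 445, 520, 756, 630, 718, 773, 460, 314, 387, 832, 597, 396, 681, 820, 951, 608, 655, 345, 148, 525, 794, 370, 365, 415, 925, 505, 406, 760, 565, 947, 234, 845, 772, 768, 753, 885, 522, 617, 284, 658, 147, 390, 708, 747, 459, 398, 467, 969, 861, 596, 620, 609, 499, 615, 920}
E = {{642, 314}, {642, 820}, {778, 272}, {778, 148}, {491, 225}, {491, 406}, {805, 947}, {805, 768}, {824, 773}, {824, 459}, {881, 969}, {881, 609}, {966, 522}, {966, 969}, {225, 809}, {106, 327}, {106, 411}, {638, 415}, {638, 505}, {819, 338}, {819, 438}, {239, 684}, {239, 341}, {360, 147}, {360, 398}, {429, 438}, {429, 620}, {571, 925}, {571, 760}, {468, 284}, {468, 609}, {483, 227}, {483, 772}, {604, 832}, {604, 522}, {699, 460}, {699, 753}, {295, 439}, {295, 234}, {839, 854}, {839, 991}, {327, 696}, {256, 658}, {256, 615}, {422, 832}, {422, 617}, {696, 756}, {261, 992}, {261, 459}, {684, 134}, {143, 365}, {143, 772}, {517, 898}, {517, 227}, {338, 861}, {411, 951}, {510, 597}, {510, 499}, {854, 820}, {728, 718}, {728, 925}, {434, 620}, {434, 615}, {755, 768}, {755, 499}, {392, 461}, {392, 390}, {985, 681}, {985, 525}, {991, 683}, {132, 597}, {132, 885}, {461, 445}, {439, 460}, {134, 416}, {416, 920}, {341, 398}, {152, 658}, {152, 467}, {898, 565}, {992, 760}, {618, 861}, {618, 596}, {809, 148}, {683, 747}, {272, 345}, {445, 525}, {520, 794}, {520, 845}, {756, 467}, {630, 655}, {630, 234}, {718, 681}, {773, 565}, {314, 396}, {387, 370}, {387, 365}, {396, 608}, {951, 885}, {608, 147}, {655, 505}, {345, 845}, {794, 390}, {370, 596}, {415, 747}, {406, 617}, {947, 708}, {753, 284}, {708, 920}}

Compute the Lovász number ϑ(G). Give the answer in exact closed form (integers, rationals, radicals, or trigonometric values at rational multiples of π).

109*cos(pi/109)/(cos(pi/109) + 1)

deg(239) = 2; N(239) = {684, 341}.
deg(517) = 2; N(517) = {898, 227}.
N(696) = {327, 756}, |N(696)| = 2.
N(985) = {681, 525}, |N(985)| = 2.
G on 109 vertices is 2-regular; connected 2-regular on 109 ⇒ C_{109}.
The 55 distinct eigenvalues: [2.0, 1.9967, 1.9867, 1.9702, 1.9471, 1.9175, 1.8816, 1.8394, 1.7911, 1.7368, 1.6768, 1.6112, 1.5403, 1.4642, 1.3833, 1.2978, 1.208, 1.1141, 1.0166, 0.9157, 0.8117, 0.7051, 0.5961, 0.4851, 0.3725, 0.2587, 0.144, 0.0288, -0.0864, -0.2014, -0.3157, -0.429, -0.5408, -0.6508, -0.7587, -0.8641, -0.9665, -1.0658, -1.1615, -1.2534, -1.3411, -1.4244, -1.5029, -1.5764, -1.6447, -1.7075, -1.7647, -1.816, -1.8612, -1.9003, -1.9331, -1.9594, -1.9793, -1.9925, -1.9992].
Lovász: ϑ = −109(-2*cos(pi/109))/(2+-(-1)*2*cos(pi/109)) = 109*cos(pi/109)/(cos(pi/109) + 1).
Numerically 54.488680079.
α=54, χ(Ḡ)=55; ϑ=109*cos(pi/109)/(cos(pi/109) + 1) lies between (both strict).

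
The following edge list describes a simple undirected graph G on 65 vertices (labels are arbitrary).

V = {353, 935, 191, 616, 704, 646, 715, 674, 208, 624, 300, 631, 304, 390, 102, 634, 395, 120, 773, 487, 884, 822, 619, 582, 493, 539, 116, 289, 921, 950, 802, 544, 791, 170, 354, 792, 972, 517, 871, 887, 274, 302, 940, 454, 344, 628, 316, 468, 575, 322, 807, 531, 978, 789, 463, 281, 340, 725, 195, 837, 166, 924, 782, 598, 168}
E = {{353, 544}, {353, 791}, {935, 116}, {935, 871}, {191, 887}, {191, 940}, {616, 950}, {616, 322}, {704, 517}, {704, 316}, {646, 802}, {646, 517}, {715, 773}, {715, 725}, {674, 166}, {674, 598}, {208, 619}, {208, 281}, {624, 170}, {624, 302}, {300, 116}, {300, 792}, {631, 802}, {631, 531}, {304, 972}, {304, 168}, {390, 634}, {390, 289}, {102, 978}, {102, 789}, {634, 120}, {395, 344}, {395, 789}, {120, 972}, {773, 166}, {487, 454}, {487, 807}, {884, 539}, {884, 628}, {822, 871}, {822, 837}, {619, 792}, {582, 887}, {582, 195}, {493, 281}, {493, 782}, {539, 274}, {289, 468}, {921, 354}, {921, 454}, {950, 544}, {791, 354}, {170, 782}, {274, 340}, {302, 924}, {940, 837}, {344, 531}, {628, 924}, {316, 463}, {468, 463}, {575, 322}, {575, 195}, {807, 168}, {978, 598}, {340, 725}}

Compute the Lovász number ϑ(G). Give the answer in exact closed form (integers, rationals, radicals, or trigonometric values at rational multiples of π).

Vertex 725 has 2 neighbors: 715, 340.
deg(634) = 2; N(634) = {390, 120}.
deg(316) = 2; N(316) = {704, 463}.
deg(935) = 2; N(935) = {116, 871}.
65-vertex 2-regular graph: a single 65-cycle (edge-transitive).
A has 33 distinct eigenvalues ≈ [2.0, 1.9907, 1.9627, 1.9165, 1.8523, 1.7709, 1.6729, 1.5593, 1.4312, 1.2897, 1.1361, 0.972, 0.7987, 0.618, 0.4316, 0.2411, 0.0483, -0.1449, -0.3367, -0.5254, -0.7092, -0.8864, -1.0553, -1.2143, -1.362, -1.497, -1.618, -1.7239, -1.8137, -1.8866, -1.9419, -1.979, -1.9977].
Lovász (edge-transitive): ϑ = −65·(-2*cos(pi/65))/((2)−(-2*cos(pi/65))) = 65*cos(pi/65)/(cos(pi/65) + 1).
≈ 32.4810126 (to 7 d.p.).
α=32, χ(Ḡ)=33; ϑ=65*cos(pi/65)/(cos(pi/65) + 1) lies between (both strict).

65*cos(pi/65)/(cos(pi/65) + 1)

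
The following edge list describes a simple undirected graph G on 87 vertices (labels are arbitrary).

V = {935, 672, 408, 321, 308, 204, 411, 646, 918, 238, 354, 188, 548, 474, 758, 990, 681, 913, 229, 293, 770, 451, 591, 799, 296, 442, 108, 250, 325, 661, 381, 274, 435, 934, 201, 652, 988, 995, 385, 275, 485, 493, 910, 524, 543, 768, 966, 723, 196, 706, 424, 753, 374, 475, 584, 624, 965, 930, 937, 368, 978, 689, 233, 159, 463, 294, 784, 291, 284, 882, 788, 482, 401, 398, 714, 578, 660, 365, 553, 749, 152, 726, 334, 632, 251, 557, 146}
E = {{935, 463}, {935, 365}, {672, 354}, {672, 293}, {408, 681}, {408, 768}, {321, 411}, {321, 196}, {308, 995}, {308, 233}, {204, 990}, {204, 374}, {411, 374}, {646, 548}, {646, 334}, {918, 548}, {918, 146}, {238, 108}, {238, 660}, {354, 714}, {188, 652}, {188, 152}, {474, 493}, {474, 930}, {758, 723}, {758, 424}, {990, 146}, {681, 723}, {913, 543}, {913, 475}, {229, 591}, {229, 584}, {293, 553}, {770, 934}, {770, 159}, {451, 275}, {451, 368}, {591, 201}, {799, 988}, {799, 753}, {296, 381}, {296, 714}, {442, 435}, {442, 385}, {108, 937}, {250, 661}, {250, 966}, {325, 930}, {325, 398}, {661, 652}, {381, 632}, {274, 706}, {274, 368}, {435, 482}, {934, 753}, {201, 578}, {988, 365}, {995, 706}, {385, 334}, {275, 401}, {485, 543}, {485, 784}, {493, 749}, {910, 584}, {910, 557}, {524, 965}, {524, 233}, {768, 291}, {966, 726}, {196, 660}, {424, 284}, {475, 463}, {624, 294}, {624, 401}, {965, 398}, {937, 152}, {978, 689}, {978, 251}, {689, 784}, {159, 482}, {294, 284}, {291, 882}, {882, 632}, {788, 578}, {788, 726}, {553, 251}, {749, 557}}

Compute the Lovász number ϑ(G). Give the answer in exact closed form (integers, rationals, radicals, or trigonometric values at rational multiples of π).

87*cos(pi/87)/(cos(pi/87) + 1)

Vertex 201 has 2 neighbors: 591, 578.
Vertex 229 has 2 neighbors: 591, 584.
N(334) = {646, 385}, |N(334)| = 2.
N(365) = {935, 988}, |N(365)| = 2.
deg(v) = 2 for all v (|V|=87); the odd cycle C_{87}.
The 44 distinct eigenvalues: [2.0, 1.995, 1.979, 1.953, 1.917, 1.871, 1.815, 1.75, 1.675, 1.592, 1.501, 1.401, 1.295, 1.181, 1.062, 0.937, 0.807, 0.673, 0.535, 0.395, 0.252, 0.108, -0.036, -0.18, -0.324, -0.465, -0.604, -0.74, -0.872, -1.0, -1.122, -1.239, -1.349, -1.452, -1.547, -1.635, -1.714, -1.784, -1.844, -1.895, -1.936, -1.967, -1.988, -1.999].
ϑ = −N·λ_min/(λ_max−λ_min) = −87·(-2*cos(pi/87))/(2−(-2*cos(pi/87))) = 87*cos(pi/87)/(cos(pi/87) + 1).
≈ 43.48582 (to 5 d.p.).
Check 43 ≤ 87*cos(pi/87)/(cos(pi/87) + 1) ≤ 44: both strict.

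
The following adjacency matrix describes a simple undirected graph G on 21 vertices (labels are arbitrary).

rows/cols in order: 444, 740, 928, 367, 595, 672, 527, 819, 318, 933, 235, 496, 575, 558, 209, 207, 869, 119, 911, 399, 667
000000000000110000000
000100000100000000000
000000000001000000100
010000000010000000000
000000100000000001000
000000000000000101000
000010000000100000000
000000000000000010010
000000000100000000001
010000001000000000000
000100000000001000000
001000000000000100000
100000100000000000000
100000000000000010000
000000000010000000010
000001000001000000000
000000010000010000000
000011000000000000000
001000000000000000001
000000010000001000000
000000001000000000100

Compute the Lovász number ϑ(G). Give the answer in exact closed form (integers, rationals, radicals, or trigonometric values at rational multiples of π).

21*cos(pi/21)/(cos(pi/21) + 1)

Vertex 207 has 2 neighbors: 672, 496.
Vertex 399 has 2 neighbors: 819, 209.
N(235) = {367, 209}, |N(235)| = 2.
N(318) = {933, 667}, |N(318)| = 2.
deg(v) = 2 for all v (|V|=21); connected 2-regular on 21 ⇒ C_{21}.
A has 11 distinct eigenvalues ≈ [2.0, 1.91115, 1.65248, 1.24698, 0.73068, 0.14946, -0.44504, -1.0, -1.4661, -1.80194, -1.97766].
Lovász (edge-transitive): ϑ = −21·(-2*cos(pi/21))/((2)−(-2*cos(pi/21))) = 21*cos(pi/21)/(cos(pi/21) + 1).
≈ 10.44103253 (to 8 d.p.).
Lovász sandwich 10 ≤ 21*cos(pi/21)/(cos(pi/21) + 1) ≤ 11: both strict.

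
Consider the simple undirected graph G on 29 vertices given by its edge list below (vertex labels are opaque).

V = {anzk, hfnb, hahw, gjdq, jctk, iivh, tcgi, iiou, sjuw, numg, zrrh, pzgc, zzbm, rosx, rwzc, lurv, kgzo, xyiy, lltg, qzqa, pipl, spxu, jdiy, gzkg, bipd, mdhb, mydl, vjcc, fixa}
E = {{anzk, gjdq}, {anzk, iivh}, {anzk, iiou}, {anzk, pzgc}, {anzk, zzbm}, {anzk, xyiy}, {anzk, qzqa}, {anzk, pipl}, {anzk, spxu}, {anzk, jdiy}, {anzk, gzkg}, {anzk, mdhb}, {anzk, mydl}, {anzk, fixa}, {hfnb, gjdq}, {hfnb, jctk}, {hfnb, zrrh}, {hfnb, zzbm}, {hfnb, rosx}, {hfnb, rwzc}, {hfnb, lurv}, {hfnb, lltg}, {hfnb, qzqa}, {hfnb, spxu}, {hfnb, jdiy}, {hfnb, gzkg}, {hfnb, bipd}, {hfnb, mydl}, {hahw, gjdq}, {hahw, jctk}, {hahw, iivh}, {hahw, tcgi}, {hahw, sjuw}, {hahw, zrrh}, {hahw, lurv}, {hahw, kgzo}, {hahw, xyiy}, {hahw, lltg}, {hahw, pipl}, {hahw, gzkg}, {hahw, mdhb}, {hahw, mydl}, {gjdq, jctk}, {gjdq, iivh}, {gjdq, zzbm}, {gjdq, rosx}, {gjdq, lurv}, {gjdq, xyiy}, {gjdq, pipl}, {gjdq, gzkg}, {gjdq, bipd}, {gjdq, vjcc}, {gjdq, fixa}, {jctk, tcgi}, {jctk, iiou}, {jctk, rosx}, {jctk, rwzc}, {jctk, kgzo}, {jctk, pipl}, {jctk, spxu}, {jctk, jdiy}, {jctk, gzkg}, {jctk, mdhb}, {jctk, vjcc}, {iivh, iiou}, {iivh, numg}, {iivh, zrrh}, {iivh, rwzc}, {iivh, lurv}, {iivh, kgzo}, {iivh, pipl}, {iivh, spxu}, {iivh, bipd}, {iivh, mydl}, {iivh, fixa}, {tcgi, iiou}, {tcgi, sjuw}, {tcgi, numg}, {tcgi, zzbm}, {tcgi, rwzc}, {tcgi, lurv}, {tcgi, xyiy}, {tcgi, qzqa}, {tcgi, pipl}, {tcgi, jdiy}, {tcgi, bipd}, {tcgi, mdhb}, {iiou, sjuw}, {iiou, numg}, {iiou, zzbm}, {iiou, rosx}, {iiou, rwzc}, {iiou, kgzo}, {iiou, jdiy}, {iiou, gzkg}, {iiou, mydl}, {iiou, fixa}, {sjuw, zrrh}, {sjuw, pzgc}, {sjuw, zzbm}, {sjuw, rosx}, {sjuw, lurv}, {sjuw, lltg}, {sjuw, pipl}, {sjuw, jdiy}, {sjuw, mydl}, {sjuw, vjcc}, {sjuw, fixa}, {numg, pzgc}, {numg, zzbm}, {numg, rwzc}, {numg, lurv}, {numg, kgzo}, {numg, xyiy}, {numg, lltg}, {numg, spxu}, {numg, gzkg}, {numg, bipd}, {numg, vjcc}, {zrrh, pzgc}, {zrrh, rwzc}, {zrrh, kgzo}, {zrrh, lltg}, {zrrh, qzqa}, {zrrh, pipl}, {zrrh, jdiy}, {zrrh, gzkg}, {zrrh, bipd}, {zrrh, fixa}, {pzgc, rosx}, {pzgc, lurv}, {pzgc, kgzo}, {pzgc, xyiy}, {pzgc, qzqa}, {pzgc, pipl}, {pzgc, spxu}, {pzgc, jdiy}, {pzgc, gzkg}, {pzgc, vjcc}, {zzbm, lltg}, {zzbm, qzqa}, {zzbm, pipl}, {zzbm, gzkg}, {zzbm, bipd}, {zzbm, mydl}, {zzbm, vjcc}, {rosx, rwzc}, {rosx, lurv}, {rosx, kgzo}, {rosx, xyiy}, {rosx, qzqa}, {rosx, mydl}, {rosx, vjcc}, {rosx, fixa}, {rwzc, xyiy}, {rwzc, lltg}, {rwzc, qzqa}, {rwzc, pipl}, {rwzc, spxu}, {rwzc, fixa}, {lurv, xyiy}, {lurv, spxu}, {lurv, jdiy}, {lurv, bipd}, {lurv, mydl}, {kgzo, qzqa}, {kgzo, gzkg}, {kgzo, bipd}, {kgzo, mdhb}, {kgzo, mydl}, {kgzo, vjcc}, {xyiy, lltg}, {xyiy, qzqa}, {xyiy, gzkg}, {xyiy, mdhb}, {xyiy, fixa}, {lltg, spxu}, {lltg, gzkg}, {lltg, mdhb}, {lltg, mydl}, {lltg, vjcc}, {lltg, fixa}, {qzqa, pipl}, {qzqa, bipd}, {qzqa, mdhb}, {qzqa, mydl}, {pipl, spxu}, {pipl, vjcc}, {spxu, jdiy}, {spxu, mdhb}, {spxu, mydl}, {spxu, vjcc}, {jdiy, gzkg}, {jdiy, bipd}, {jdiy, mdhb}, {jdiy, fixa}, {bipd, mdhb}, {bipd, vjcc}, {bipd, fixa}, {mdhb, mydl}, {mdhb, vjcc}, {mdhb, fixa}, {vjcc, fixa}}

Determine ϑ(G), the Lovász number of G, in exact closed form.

sqrt(29)

Vertex gjdq has 14 neighbors: anzk, hfnb, hahw, jctk, iivh, zzbm, rosx, lurv, xyiy, pipl, gzkg, bipd, vjcc, fixa.
N(numg) = {iivh, tcgi, iiou, pzgc, zzbm, rwzc, lurv, kgzo, xyiy, lltg, spxu, gzkg, bipd, vjcc}, |N(numg)| = 14.
deg(anzk) = 14; N(anzk) = {gjdq, iivh, iiou, pzgc, zzbm, xyiy, qzqa, pipl, spxu, jdiy, gzkg, mdhb, mydl, fixa}.
Vertex tcgi has 14 neighbors: hahw, jctk, iiou, sjuw, numg, zzbm, rwzc, lurv, xyiy, qzqa, pipl, jdiy, bipd, mdhb.
14-regular, N=29; strongly regular (29,14,6,7).
spec(A) ≈ [14.0, 2.193, -3.193] (distinct, 3 d.p.).
−29·(-sqrt(29)/2 - 1/2) / ((14)−(-sqrt(29)/2 - 1/2)) = sqrt(29) = ϑ(G).
Numerically 5.385164807.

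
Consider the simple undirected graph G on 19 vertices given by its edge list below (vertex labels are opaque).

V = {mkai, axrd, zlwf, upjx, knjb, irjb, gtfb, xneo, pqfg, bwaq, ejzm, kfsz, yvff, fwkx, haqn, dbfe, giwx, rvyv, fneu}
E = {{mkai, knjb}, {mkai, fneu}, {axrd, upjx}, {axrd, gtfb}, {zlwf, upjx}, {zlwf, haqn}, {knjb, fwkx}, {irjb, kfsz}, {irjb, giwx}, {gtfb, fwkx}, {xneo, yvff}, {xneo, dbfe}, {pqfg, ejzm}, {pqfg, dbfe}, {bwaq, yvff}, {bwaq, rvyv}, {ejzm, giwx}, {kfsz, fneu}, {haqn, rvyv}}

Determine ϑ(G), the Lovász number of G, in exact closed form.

N(yvff) = {xneo, bwaq}, |N(yvff)| = 2.
N(axrd) = {upjx, gtfb}, |N(axrd)| = 2.
Vertex bwaq has 2 neighbors: yvff, rvyv.
N(zlwf) = {upjx, haqn}, |N(zlwf)| = 2.
19-vertex 2-regular graph: the odd cycle C_{19}.
A has 10 distinct eigenvalues ≈ [2.0, 1.8916, 1.5783, 1.0939, 0.491, -0.1652, -0.8034, -1.3546, -1.7589, -1.9727].
ϑ = −N·λ_min/(λ_max−λ_min) = −19·(-2*cos(pi/19))/(2−(-2*cos(pi/19))) = 19*cos(pi/19)/(cos(pi/19) + 1).
Numerically 9.434771374.
Sandwich: α(G)=9 ≤ ϑ(G)=19*cos(pi/19)/(cos(pi/19) + 1) ≤ χ(Ḡ)=10 (both strict).

19*cos(pi/19)/(cos(pi/19) + 1)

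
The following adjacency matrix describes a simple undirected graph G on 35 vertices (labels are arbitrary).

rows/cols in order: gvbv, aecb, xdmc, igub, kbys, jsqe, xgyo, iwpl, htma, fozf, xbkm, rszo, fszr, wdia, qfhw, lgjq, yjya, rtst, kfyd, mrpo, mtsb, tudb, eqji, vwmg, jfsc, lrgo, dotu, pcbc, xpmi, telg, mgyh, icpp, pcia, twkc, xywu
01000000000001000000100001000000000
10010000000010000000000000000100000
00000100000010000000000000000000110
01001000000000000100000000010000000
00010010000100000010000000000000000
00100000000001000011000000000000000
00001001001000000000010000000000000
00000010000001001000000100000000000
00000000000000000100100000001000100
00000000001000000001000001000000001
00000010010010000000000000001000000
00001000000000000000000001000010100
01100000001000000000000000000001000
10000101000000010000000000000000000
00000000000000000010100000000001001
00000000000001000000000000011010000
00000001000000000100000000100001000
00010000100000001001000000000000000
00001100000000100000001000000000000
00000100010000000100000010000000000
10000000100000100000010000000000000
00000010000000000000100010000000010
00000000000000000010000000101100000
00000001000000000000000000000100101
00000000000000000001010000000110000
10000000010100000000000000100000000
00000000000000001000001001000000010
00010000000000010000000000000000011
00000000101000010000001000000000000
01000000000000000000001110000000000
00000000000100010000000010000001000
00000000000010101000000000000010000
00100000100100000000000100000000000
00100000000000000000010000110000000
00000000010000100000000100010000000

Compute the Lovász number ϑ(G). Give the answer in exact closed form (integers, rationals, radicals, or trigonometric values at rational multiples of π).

15

Vertex icpp has 4 neighbors: fszr, qfhw, yjya, mgyh.
Vertex rtst has 4 neighbors: igub, htma, yjya, mrpo.
deg(mgyh) = 4; N(mgyh) = {rszo, lgjq, jfsc, icpp}.
deg(rszo) = 4; N(rszo) = {kbys, lrgo, mgyh, pcia}.
35-vertex 4-regular graph: Kneser K(7,3) on C(7,3)=35 vertices.
Distinct eigenvalues (to 3 d.p.): [4.0, 2.0, -1.0, -3.0].
ϑ = −N·λ_min/(λ_max−λ_min) = −35·(-3)/(4−(-3)) = 15.
= 15.00000000… (decimal).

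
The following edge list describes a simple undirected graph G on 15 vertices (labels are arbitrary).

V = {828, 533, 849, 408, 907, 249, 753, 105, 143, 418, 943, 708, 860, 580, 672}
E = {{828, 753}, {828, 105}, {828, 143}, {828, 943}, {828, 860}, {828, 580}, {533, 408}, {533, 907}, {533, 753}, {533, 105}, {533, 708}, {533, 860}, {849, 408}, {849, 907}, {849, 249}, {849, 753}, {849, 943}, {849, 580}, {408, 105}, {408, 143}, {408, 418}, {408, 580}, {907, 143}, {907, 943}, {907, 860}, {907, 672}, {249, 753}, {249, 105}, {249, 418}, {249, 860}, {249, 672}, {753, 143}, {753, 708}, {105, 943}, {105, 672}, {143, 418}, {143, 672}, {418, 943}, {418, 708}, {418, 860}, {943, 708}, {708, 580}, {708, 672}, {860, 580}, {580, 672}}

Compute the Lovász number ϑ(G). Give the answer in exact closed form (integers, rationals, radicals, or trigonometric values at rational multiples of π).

5

deg(943) = 6; N(943) = {828, 849, 907, 105, 418, 708}.
deg(533) = 6; N(533) = {408, 907, 753, 105, 708, 860}.
Vertex 849 has 6 neighbors: 408, 907, 249, 753, 943, 580.
deg(828) = 6; N(828) = {753, 105, 143, 943, 860, 580}.
15-vertex 6-regular graph: Kneser-type, 2-subsets of [6].
A has 3 distinct eigenvalues ≈ [6.0, 1.0, -3.0].
With N=15: ϑ(G) = 15·(-1*(-3))/(6−(-3)) = 5.
= 5.0000… (decimal).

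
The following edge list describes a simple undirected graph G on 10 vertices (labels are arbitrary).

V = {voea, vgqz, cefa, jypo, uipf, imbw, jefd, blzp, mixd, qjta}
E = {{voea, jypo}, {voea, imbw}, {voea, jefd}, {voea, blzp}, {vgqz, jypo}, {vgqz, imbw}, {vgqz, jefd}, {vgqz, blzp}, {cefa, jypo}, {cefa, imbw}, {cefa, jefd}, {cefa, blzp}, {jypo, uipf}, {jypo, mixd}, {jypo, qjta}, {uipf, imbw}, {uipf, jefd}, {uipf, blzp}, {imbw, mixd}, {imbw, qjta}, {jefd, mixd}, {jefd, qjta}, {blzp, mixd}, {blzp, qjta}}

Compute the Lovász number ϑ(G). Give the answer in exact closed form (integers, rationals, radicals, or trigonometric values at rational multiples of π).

6

Vertex vgqz has 4 neighbors: jypo, imbw, jefd, blzp.
N(cefa) = {jypo, imbw, jefd, blzp}, |N(cefa)| = 4.
Vertex jypo has 6 neighbors: voea, vgqz, cefa, uipf, mixd, qjta.
deg(blzp) = 6; N(blzp) = {voea, vgqz, cefa, uipf, mixd, qjta}.
K_{6,4} (perfect); ϑ(G) = α(G) = max{6,4} = 6.
Numerically 6.00000.
Sandwich: α(G)=6 ≤ ϑ(G)=6 ≤ χ(Ḡ)=6 (collapsed).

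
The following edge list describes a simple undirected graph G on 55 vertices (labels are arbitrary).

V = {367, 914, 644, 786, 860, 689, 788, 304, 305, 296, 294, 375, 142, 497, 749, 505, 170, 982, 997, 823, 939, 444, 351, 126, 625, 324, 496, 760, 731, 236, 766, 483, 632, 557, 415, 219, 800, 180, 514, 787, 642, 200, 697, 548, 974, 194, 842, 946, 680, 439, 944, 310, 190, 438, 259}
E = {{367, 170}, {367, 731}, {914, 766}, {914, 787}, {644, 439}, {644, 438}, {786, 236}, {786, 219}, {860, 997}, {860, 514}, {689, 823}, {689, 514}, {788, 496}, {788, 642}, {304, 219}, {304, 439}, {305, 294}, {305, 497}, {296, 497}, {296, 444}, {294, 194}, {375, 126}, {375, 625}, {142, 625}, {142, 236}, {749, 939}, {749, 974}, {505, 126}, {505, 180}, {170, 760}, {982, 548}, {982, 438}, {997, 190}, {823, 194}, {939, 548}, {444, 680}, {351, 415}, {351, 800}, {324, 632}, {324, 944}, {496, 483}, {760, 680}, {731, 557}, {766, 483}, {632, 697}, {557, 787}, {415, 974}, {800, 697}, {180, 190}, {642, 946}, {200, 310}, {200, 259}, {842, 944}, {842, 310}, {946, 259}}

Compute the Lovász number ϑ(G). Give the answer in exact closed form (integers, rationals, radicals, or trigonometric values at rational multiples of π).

Vertex 142 has 2 neighbors: 625, 236.
N(305) = {294, 497}, |N(305)| = 2.
Vertex 642 has 2 neighbors: 788, 946.
deg(946) = 2; N(946) = {642, 259}.
deg(v) = 2 for all v (|V|=55); this is C_{55}, the 55-cycle.
spec(A) ≈ [2.0, 1.987, 1.948, 1.8837, 1.7948, 1.6825, 1.5483, 1.3939, 1.2213, 1.0328, 0.8308, 0.618, 0.3972, 0.1712, -0.0571, -0.2846, -0.5084, -0.7256, -0.9333, -1.1289, -1.3097, -1.4735, -1.618, -1.7415, -1.8422, -1.919, -1.9707, -1.9967] (distinct, 4 d.p.).
Lovász (edge-transitive): ϑ = −55·(-2*cos(pi/55))/((2)−(-2*cos(pi/55))) = 55*cos(pi/55)/(cos(pi/55) + 1).
Numerically 27.47756.
Check 27 ≤ 55*cos(pi/55)/(cos(pi/55) + 1) ≤ 28: both strict.

55*cos(pi/55)/(cos(pi/55) + 1)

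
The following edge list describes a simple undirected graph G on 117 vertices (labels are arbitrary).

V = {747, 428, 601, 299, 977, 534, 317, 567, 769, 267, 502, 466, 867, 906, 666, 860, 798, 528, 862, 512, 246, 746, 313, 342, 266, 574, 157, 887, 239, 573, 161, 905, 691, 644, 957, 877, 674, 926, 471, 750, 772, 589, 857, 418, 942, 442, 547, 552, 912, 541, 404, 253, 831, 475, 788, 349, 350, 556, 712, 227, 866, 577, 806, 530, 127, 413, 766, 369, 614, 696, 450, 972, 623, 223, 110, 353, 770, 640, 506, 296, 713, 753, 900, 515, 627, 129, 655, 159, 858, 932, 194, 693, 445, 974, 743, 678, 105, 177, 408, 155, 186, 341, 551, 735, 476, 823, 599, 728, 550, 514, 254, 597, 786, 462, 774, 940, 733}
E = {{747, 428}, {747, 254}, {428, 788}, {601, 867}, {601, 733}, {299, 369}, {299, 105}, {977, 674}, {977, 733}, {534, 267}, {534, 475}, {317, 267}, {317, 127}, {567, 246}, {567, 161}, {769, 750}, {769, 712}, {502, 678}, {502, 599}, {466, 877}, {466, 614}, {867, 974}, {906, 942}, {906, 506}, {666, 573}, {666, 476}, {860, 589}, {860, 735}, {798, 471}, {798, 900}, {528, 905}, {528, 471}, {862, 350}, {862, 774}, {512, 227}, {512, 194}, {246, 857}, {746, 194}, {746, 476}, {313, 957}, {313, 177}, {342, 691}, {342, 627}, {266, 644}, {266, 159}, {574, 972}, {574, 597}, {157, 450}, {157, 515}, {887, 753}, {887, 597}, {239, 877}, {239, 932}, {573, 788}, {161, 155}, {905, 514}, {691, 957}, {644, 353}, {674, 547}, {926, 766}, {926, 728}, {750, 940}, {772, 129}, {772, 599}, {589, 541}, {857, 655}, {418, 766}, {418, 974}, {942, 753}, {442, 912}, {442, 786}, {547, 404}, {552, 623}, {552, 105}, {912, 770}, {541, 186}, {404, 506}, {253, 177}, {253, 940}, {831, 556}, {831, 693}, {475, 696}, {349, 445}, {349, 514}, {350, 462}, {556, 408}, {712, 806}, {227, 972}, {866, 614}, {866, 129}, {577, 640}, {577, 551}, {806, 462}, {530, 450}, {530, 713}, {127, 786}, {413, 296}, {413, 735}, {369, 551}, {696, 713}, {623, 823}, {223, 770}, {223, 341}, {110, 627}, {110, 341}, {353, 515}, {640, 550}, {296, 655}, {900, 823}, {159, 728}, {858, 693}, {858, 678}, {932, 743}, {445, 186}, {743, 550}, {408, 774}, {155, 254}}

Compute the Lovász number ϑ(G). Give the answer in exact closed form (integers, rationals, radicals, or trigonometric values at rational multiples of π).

Vertex 404 has 2 neighbors: 547, 506.
Vertex 349 has 2 neighbors: 445, 514.
Vertex 296 has 2 neighbors: 413, 655.
N(912) = {442, 770}, |N(912)| = 2.
G on 117 vertices is 2-regular; connected 2-regular on 117 ⇒ C_{117}.
spec(A) ≈ [2.0, 1.99712, 1.98848, 1.9741, 1.95403, 1.92833, 1.89707, 1.86034, 1.81825, 1.77091, 1.71847, 1.66107, 1.59889, 1.53209, 1.46087, 1.38545, 1.30603, 1.22284, 1.13613, 1.04614, 0.95314, 0.85739, 0.75916, 0.65875, 0.55643, 0.45252, 0.3473, 0.24107, 0.13416, 0.02685, -0.08053, -0.18768, -0.29429, -0.40005, -0.50466, -0.60781, -0.70921, -0.80856, -0.90559, -1.0, -1.09153, -1.17991, -1.26489, -1.34622, -1.42367, -1.49702, -1.56605, -1.63057, -1.69038, -1.74532, -1.79523, -1.83996, -1.87939, -1.91339, -1.94188, -1.96478, -1.982, -1.99351, -1.99928] (distinct, 5 d.p.).
−117·(-2*cos(pi/117)) / ((2)−(-2*cos(pi/117))) = 117*cos(pi/117)/(cos(pi/117) + 1) = ϑ(G).
ϑ(G) ≈ 58.4894543.
Sandwich: α(G)=58 ≤ ϑ(G)=117*cos(pi/117)/(cos(pi/117) + 1) ≤ χ(Ḡ)=59 (both strict).

117*cos(pi/117)/(cos(pi/117) + 1)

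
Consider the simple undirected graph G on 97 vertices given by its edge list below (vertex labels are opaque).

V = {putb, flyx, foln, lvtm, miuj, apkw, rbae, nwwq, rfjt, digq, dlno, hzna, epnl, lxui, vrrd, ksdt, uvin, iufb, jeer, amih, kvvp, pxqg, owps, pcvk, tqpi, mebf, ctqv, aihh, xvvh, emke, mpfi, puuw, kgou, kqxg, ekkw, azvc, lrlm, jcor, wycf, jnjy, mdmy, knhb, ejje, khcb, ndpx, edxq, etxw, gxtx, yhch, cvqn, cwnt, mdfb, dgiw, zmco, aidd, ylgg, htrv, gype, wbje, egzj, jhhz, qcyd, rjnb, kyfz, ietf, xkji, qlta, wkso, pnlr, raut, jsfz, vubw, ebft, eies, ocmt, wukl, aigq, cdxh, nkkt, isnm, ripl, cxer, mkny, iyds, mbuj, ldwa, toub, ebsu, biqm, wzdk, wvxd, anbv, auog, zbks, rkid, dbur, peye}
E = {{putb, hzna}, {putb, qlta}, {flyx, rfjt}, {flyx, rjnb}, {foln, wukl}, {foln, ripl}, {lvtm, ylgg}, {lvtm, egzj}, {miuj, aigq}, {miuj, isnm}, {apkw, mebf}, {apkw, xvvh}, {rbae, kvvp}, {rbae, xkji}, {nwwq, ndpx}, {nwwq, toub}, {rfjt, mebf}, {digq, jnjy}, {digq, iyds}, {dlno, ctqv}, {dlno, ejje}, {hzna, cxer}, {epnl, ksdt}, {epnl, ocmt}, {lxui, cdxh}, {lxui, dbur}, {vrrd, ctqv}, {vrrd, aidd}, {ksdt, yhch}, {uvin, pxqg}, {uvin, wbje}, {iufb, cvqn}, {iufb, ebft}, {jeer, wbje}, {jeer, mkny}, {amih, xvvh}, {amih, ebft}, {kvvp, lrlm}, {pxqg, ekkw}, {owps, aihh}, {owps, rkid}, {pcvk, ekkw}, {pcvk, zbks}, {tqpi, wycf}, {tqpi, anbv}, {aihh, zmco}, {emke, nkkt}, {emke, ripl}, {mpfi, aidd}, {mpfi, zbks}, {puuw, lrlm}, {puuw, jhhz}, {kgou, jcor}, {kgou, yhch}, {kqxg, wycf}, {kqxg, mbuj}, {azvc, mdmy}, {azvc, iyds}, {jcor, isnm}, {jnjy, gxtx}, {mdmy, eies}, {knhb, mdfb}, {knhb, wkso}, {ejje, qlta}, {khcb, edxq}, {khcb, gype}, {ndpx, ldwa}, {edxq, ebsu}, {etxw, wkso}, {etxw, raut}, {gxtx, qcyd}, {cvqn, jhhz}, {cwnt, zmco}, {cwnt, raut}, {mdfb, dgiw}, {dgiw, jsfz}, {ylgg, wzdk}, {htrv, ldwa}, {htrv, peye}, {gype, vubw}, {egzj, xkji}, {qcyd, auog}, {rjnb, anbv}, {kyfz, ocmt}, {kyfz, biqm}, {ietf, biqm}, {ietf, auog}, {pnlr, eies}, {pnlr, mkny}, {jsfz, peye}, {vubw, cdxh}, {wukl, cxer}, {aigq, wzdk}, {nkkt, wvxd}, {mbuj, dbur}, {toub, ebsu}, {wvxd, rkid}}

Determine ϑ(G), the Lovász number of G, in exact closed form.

N(biqm) = {kyfz, ietf}, |N(biqm)| = 2.
N(pxqg) = {uvin, ekkw}, |N(pxqg)| = 2.
deg(ekkw) = 2; N(ekkw) = {pxqg, pcvk}.
deg(raut) = 2; N(raut) = {etxw, cwnt}.
97-vertex 2-regular graph: connected 2-regular on 97 ⇒ C_{97}.
Distinct eigenvalues (to 6 d.p.): [2.0, 1.995806, 1.98324, 1.962356, 1.933242, 1.896018, 1.850842, 1.797903, 1.737423, 1.669656, 1.594886, 1.513426, 1.425618, 1.33183, 1.232457, 1.127914, 1.01864, 0.905094, 0.787752, 0.667105, 0.54366, 0.417935, 0.290457, 0.161761, 0.032386, -0.097124, -0.226228, -0.354382, -0.48105, -0.6057, -0.72781, -0.846867, -0.962372, -1.07384, -1.180805, -1.282816, -1.379448, -1.470293, -1.554971, -1.633127, -1.704434, -1.768591, -1.82533, -1.874413, -1.915635, -1.948821, -1.973833, -1.990567, -1.998951].
−97·(-2*cos(pi/97)) / ((2)−(-2*cos(pi/97))) = 97*cos(pi/97)/(cos(pi/97) + 1) = ϑ(G).
ϑ(G) ≈ 48.487279.
48 ≤ 97*cos(pi/97)/(cos(pi/97) + 1) ≤ 49: both strict.

97*cos(pi/97)/(cos(pi/97) + 1)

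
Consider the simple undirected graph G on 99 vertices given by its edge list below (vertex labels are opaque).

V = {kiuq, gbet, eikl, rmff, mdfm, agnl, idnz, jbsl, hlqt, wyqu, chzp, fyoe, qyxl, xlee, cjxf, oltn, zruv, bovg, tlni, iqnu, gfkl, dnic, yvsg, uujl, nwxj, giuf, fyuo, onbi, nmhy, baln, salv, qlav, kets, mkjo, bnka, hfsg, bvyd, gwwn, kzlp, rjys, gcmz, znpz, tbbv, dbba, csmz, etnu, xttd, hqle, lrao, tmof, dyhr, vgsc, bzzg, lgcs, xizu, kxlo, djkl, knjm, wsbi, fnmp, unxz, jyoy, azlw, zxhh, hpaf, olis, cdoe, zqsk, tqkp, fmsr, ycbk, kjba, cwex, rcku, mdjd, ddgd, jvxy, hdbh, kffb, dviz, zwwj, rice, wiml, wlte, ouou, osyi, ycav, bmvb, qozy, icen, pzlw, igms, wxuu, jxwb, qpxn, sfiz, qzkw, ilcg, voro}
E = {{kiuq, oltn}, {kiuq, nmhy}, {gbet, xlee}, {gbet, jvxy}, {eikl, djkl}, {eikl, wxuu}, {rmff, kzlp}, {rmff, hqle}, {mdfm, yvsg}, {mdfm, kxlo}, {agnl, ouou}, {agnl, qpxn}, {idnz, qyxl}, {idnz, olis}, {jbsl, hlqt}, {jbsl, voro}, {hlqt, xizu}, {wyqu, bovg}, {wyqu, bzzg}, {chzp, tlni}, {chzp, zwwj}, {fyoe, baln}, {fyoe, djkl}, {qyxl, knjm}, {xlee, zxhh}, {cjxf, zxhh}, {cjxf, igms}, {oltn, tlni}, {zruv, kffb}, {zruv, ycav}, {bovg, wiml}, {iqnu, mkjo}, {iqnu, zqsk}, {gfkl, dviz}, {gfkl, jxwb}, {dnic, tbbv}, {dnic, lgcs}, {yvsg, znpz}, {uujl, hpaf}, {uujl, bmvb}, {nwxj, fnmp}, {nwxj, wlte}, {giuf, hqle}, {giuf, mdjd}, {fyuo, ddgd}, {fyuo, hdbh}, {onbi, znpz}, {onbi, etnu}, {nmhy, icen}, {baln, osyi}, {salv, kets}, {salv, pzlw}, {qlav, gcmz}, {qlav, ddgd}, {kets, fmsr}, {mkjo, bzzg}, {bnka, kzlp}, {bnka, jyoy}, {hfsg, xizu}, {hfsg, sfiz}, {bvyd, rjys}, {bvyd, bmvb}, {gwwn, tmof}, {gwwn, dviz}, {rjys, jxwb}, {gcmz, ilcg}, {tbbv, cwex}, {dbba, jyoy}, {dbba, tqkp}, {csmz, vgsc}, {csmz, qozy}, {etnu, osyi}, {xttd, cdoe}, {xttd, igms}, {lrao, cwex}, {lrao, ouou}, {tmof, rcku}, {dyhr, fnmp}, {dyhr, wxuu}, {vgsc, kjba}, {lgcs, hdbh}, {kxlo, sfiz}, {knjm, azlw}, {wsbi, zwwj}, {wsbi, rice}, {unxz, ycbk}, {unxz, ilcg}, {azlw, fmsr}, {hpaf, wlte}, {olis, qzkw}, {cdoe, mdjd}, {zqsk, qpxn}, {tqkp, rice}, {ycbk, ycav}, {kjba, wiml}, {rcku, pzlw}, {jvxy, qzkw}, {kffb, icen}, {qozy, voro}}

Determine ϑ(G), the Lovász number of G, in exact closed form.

99*cos(pi/99)/(cos(pi/99) + 1)

Vertex wxuu has 2 neighbors: eikl, dyhr.
Vertex tmof has 2 neighbors: gwwn, rcku.
deg(qpxn) = 2; N(qpxn) = {agnl, zqsk}.
deg(jyoy) = 2; N(jyoy) = {bnka, dbba}.
deg(v) = 2 for all v (|V|=99); a single 99-cycle (edge-transitive).
The 50 distinct eigenvalues: [2.0, 1.996, 1.984, 1.964, 1.936, 1.9, 1.857, 1.806, 1.748, 1.683, 1.611, 1.532, 1.447, 1.357, 1.261, 1.16, 1.054, 0.945, 0.831, 0.714, 0.594, 0.472, 0.347, 0.222, 0.095, -0.032, -0.158, -0.285, -0.41, -0.533, -0.654, -0.773, -0.888, -1.0, -1.108, -1.211, -1.31, -1.403, -1.491, -1.572, -1.647, -1.716, -1.778, -1.832, -1.879, -1.919, -1.951, -1.975, -1.991, -1.999].
Lovász (edge-transitive): ϑ = −99·(-2*cos(pi/99))/((2)−(-2*cos(pi/99))) = 99*cos(pi/99)/(cos(pi/99) + 1).
ϑ(G) ≈ 49.4875363.
α=49, χ(Ḡ)=50; ϑ=99*cos(pi/99)/(cos(pi/99) + 1) lies between (both strict).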